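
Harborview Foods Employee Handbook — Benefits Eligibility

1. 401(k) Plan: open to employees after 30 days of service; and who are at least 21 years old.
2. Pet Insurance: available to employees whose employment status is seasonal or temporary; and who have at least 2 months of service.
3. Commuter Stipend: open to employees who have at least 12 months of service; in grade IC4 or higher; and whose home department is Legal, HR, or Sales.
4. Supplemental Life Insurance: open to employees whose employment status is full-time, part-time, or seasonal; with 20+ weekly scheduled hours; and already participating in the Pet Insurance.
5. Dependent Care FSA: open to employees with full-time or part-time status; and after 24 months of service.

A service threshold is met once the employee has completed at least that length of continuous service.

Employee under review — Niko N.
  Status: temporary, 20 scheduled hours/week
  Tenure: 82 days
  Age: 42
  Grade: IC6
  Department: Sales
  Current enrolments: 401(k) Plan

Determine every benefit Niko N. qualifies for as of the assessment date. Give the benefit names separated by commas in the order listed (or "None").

401(k) Plan — service 82 days ≥ 30 days ✓; age 42 ≥ 21 ✓ → eligible.
Pet Insurance — status temporary ✓; service 82 days ≥ 2 months (≈60 days) ✓ → eligible.
Commuter Stipend — service 82 days < 12 months (≈360 days) ✗ → not eligible.
Supplemental Life Insurance — status temporary ✗ (requires full-time, part-time, or seasonal) → not eligible.
Dependent Care FSA — status temporary ✗ (requires full-time or part-time) → not eligible.

401(k) Plan, Pet Insurance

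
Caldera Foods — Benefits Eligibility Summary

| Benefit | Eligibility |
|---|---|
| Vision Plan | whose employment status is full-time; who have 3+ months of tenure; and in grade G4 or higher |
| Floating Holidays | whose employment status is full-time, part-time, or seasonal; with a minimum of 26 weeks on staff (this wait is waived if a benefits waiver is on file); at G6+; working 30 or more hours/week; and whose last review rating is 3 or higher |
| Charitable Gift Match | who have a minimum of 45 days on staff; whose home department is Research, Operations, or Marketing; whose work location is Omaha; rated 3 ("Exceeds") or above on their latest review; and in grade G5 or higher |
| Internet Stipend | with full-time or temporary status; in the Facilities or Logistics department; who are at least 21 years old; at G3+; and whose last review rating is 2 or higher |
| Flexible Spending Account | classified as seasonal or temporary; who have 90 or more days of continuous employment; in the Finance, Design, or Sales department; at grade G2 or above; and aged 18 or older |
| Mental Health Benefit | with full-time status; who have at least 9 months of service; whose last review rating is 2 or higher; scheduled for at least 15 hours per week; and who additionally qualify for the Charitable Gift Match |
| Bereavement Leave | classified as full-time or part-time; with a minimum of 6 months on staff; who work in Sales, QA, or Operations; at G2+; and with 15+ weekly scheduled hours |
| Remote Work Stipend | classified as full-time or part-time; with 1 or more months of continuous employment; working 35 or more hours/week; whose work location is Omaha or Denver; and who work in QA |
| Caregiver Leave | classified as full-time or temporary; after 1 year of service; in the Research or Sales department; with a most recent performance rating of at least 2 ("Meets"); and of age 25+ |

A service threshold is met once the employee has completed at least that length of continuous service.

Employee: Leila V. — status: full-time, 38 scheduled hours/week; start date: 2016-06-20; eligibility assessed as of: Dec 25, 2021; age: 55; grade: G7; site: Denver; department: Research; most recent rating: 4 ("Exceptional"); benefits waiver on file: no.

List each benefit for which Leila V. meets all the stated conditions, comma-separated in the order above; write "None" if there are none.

Service from 2016-06-20 to Dec 25, 2021: 2014 days.
Vision Plan — status full-time ✓; service 2014 days ≥ 3 months (≈90 days) ✓; grade G7 ≥ G4 ✓ → eligible.
Floating Holidays — status full-time ✓; no waiver, service 2014 days ≥ 26 weeks (≈182 days) ✓; grade G7 ≥ G6 ✓; 38 hrs/wk ≥ 30 ✓; rating 4 ≥ 3 ✓ → eligible.
Charitable Gift Match — service 2014 days ≥ 45 days ✓; dept Research ✓; site Denver ✗ (not Omaha) → not eligible.
Internet Stipend — status full-time ✓; dept Research ✗ → not eligible.
Flexible Spending Account — status full-time ✗ (requires seasonal or temporary) → not eligible.
Mental Health Benefit — status full-time ✓; service 2014 days ≥ 9 months (≈270 days) ✓; rating 4 ≥ 2 ✓; 38 hrs/wk ≥ 15 ✓; not eligible for Charitable Gift Match ✗ → not eligible.
Bereavement Leave — status full-time ✓; service 2014 days ≥ 6 months (≈180 days) ✓; dept Research ✗ → not eligible.
Remote Work Stipend — status full-time ✓; service 2014 days ≥ 1 month (≈30 days) ✓; 38 hrs/wk ≥ 35 ✓; site Denver ✓; dept Research ✗ → not eligible.
Caregiver Leave — status full-time ✓; service 2014 days ≥ 1 year (≈365 days) ✓; dept Research ✓; rating 4 ≥ 2 ✓; age 55 ≥ 25 ✓ → eligible.

Vision Plan, Floating Holidays, Caregiver Leave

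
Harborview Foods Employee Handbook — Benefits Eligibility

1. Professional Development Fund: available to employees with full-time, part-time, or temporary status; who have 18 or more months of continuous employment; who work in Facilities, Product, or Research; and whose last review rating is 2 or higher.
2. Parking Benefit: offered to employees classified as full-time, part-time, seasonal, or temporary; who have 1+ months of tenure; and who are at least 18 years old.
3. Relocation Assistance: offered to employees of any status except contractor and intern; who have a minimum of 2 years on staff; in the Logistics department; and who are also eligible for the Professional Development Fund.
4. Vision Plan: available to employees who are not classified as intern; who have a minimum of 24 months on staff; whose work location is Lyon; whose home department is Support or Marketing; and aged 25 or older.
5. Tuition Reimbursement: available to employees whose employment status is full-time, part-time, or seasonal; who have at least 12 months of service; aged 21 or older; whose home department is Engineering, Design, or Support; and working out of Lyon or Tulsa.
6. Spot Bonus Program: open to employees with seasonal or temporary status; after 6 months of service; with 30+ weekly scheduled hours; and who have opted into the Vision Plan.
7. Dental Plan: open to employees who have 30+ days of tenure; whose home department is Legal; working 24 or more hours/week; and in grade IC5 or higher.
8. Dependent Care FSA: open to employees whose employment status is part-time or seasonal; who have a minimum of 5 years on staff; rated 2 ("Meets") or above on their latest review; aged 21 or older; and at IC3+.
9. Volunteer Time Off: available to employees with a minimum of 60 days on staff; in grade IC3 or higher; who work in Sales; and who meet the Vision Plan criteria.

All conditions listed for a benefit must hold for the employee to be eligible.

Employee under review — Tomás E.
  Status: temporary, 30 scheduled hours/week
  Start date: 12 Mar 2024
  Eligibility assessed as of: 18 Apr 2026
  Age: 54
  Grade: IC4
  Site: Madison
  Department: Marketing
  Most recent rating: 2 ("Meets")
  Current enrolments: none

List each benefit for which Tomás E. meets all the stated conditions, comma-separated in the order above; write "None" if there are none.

Parking Benefit

Service from 12 Mar 2024 to 18 Apr 2026: 767 days.
Professional Development Fund — status temporary ✓; service 767 days ≥ 18 months (≈540 days) ✓; dept Marketing ✗ → not eligible.
Parking Benefit — status temporary ✓; service 767 days ≥ 1 month (≈30 days) ✓; age 54 ≥ 18 ✓ → eligible.
Relocation Assistance — status temporary ✓ (not excluded); service 767 days ≥ 2 years (≈730 days) ✓; dept Marketing ✗ → not eligible.
Vision Plan — status temporary ✓ (not excluded); service 767 days ≥ 24 months (≈720 days) ✓; site Madison ✗ (not Lyon) → not eligible.
Tuition Reimbursement — status temporary ✗ (requires full-time, part-time, or seasonal) → not eligible.
Spot Bonus Program — status temporary ✓; service 767 days ≥ 6 months (≈180 days) ✓; 30 hrs/wk ≥ 30 ✓; not enrolled in Vision Plan ✗ → not eligible.
Dental Plan — service 767 days ≥ 30 days ✓; dept Marketing ✗ → not eligible.
Dependent Care FSA — status temporary ✗ (requires part-time or seasonal) → not eligible.
Volunteer Time Off — service 767 days ≥ 60 days ✓; grade IC4 ≥ IC3 ✓; dept Marketing ✗ → not eligible.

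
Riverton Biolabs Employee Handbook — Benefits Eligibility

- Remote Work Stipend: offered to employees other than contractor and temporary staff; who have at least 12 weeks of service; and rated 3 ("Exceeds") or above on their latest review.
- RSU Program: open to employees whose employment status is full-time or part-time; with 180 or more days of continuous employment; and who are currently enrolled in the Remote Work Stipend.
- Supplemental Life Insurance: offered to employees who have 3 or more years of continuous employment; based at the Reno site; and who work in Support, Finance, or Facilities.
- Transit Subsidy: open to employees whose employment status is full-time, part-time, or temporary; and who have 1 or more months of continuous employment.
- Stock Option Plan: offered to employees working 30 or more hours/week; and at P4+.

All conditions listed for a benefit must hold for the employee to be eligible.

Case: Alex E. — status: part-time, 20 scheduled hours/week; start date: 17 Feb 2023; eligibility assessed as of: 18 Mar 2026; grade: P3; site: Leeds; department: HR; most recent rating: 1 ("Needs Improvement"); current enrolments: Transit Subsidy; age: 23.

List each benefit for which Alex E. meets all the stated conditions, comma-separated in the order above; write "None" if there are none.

Transit Subsidy

Service from 17 Feb 2023 to 18 Mar 2026: 1125 days.
Remote Work Stipend — status part-time ✓ (not excluded); service 1125 days ≥ 12 weeks (≈84 days) ✓; rating 1 < 3 ✗ → not eligible.
RSU Program — status part-time ✓; service 1125 days ≥ 180 days ✓; not enrolled in Remote Work Stipend ✗ → not eligible.
Supplemental Life Insurance — service 1125 days ≥ 3 years (≈1095 days) ✓; site Leeds ✗ (not Reno) → not eligible.
Transit Subsidy — status part-time ✓; service 1125 days ≥ 1 month (≈30 days) ✓ → eligible.
Stock Option Plan — 20 hrs/wk < 30 ✗ → not eligible.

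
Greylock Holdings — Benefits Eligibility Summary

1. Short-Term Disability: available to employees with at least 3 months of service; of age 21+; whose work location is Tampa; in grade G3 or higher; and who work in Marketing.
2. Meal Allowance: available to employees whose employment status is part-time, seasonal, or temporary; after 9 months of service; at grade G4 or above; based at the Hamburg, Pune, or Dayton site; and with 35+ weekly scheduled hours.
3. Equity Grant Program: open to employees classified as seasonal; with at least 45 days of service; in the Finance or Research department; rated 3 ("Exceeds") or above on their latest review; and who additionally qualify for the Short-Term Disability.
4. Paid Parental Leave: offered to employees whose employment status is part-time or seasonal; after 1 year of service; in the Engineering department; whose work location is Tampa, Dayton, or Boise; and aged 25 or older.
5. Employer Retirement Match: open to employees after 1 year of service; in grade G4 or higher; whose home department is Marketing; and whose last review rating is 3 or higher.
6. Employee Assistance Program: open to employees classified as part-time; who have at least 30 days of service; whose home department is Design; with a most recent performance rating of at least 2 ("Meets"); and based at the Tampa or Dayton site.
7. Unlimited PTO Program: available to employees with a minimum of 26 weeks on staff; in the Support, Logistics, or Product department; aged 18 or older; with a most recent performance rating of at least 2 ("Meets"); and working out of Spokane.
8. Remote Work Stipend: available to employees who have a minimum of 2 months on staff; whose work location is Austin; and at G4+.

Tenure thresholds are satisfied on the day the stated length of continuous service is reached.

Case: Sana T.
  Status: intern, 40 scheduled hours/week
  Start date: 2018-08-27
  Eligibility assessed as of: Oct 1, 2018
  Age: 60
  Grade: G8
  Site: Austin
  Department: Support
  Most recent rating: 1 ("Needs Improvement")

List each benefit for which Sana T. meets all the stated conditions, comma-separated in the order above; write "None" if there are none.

None

Service from 2018-08-27 to Oct 1, 2018: 35 days.
Short-Term Disability — service 35 days < 3 months (≈90 days) ✗ → not eligible.
Meal Allowance — status intern ✗ (requires part-time, seasonal, or temporary) → not eligible.
Equity Grant Program — status intern ✗ (requires seasonal) → not eligible.
Paid Parental Leave — status intern ✗ (requires part-time or seasonal) → not eligible.
Employer Retirement Match — service 35 days < 1 year (≈365 days) ✗ → not eligible.
Employee Assistance Program — status intern ✗ (requires part-time) → not eligible.
Unlimited PTO Program — service 35 days < 26 weeks (≈182 days) ✗ → not eligible.
Remote Work Stipend — service 35 days < 2 months (≈60 days) ✗ → not eligible.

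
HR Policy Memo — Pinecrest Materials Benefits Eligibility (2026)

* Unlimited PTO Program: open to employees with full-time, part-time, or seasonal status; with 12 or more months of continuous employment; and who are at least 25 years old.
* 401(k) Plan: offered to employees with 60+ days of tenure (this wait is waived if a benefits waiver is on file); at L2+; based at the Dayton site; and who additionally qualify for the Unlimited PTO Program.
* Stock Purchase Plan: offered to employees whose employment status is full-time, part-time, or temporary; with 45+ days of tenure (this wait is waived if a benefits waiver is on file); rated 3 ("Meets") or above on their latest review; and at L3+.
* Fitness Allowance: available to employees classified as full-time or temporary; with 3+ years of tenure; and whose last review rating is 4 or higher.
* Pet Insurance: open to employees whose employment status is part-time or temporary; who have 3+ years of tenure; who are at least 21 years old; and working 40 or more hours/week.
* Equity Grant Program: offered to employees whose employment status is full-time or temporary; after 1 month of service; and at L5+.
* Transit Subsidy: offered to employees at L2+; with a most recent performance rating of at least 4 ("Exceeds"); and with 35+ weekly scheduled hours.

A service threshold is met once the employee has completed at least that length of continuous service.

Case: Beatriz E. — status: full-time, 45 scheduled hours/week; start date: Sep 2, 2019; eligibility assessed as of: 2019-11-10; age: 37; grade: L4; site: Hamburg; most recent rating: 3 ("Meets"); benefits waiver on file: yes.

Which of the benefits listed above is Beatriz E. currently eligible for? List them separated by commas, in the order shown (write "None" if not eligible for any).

Stock Purchase Plan

Service from Sep 2, 2019 to 2019-11-10: 69 days.
Unlimited PTO Program — status full-time ✓; service 69 days < 12 months (≈360 days) ✗ → not eligible.
401(k) Plan — benefits waiver on file ✓; grade L4 ≥ L2 ✓; site Hamburg ✗ (not Dayton) → not eligible.
Stock Purchase Plan — status full-time ✓; benefits waiver on file ✓; rating 3 ≥ 3 ✓; grade L4 ≥ L3 ✓ → eligible.
Fitness Allowance — status full-time ✓; service 69 days < 3 years (≈1095 days) ✗ → not eligible.
Pet Insurance — status full-time ✗ (requires part-time or temporary) → not eligible.
Equity Grant Program — status full-time ✓; service 69 days ≥ 1 month (≈30 days) ✓; grade L4 < L5 ✗ → not eligible.
Transit Subsidy — grade L4 ≥ L2 ✓; rating 3 < 4 ✗ → not eligible.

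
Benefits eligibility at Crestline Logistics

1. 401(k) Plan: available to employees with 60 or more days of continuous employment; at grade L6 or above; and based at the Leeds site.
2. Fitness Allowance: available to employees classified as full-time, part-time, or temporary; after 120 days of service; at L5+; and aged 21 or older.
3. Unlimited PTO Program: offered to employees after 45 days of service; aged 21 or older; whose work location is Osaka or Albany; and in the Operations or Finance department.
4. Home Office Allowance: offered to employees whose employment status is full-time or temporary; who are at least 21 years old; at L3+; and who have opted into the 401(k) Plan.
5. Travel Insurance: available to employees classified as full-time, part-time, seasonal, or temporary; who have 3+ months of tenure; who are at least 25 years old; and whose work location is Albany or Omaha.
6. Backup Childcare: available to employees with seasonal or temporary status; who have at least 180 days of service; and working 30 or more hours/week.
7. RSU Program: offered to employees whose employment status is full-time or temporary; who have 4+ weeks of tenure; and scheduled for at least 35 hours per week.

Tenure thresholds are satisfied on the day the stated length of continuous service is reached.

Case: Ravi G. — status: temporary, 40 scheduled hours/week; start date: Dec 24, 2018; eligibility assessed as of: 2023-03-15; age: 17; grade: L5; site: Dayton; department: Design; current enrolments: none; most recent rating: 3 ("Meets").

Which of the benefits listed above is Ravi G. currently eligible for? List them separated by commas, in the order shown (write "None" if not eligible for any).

Service from Dec 24, 2018 to 2023-03-15: 1542 days.
401(k) Plan — service 1542 days ≥ 60 days ✓; grade L5 < L6 ✗ → not eligible.
Fitness Allowance — status temporary ✓; service 1542 days ≥ 120 days ✓; grade L5 ≥ L5 ✓; age 17 < 21 ✗ → not eligible.
Unlimited PTO Program — service 1542 days ≥ 45 days ✓; age 17 < 21 ✗ → not eligible.
Home Office Allowance — status temporary ✓; age 17 < 21 ✗ → not eligible.
Travel Insurance — status temporary ✓; service 1542 days ≥ 3 months (≈90 days) ✓; age 17 < 25 ✗ → not eligible.
Backup Childcare — status temporary ✓; service 1542 days ≥ 180 days ✓; 40 hrs/wk ≥ 30 ✓ → eligible.
RSU Program — status temporary ✓; service 1542 days ≥ 4 weeks (≈28 days) ✓; 40 hrs/wk ≥ 35 ✓ → eligible.

Backup Childcare, RSU Program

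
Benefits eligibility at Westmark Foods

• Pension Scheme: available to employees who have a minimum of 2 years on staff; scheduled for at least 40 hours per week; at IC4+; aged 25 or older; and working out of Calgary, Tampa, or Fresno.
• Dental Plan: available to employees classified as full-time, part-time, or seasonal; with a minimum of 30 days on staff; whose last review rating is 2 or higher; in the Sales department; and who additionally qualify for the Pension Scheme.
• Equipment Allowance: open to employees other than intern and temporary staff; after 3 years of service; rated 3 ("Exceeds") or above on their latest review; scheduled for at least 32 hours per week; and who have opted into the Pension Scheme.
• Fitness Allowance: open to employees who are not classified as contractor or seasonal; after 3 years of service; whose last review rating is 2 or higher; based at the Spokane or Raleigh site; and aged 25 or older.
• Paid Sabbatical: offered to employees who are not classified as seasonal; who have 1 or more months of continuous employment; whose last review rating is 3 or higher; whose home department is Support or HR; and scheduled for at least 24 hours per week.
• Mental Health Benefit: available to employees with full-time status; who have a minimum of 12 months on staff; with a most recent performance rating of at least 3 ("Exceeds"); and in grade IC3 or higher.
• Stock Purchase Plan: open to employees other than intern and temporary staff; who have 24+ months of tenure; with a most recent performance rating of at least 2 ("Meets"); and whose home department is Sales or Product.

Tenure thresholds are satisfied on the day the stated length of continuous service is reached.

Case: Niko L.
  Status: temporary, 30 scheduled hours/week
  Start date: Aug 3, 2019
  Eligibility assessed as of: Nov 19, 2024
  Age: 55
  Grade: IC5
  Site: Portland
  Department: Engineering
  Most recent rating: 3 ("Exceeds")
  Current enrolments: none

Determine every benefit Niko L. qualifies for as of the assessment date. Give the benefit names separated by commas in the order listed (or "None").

None

Service from Aug 3, 2019 to Nov 19, 2024: 1935 days.
Pension Scheme — service 1935 days ≥ 2 years (≈730 days) ✓; 30 hrs/wk < 40 ✗ → not eligible.
Dental Plan — status temporary ✗ (requires full-time, part-time, or seasonal) → not eligible.
Equipment Allowance — status temporary ✗ (excluded) → not eligible.
Fitness Allowance — status temporary ✓ (not excluded); service 1935 days ≥ 3 years (≈1095 days) ✓; rating 3 ≥ 2 ✓; site Portland ✗ (not Spokane or Raleigh) → not eligible.
Paid Sabbatical — status temporary ✓ (not excluded); service 1935 days ≥ 1 month (≈30 days) ✓; rating 3 ≥ 3 ✓; dept Engineering ✗ → not eligible.
Mental Health Benefit — status temporary ✗ (requires full-time) → not eligible.
Stock Purchase Plan — status temporary ✗ (excluded) → not eligible.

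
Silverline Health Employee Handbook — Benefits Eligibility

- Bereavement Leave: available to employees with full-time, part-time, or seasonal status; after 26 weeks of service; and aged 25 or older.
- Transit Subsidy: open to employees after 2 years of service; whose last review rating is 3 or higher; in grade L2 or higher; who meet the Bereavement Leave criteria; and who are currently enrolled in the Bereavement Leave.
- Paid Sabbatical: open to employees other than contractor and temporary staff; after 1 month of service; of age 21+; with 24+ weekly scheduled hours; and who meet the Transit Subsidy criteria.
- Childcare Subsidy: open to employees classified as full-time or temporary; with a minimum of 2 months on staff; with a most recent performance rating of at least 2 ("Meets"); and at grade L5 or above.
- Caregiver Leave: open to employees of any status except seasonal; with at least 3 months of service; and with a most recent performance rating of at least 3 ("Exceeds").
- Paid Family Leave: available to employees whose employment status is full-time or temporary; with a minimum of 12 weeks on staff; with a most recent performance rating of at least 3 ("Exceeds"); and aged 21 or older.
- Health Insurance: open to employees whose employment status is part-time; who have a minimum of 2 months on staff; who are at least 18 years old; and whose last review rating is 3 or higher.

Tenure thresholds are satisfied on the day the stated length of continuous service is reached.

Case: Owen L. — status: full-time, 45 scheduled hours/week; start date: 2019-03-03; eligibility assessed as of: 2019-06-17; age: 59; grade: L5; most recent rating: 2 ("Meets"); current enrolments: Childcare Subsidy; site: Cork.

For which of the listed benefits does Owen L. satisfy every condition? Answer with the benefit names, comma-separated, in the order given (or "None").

Childcare Subsidy

Service from 2019-03-03 to 2019-06-17: 106 days.
Bereavement Leave — status full-time ✓; service 106 days < 26 weeks (≈182 days) ✗ → not eligible.
Transit Subsidy — service 106 days < 2 years (≈730 days) ✗ → not eligible.
Paid Sabbatical — status full-time ✓ (not excluded); service 106 days ≥ 1 month (≈30 days) ✓; age 59 ≥ 21 ✓; 45 hrs/wk ≥ 24 ✓; not eligible for Transit Subsidy ✗ → not eligible.
Childcare Subsidy — status full-time ✓; service 106 days ≥ 2 months (≈60 days) ✓; rating 2 ≥ 2 ✓; grade L5 ≥ L5 ✓ → eligible.
Caregiver Leave — status full-time ✓ (not excluded); service 106 days ≥ 3 months (≈90 days) ✓; rating 2 < 3 ✗ → not eligible.
Paid Family Leave — status full-time ✓; service 106 days ≥ 12 weeks (≈84 days) ✓; rating 2 < 3 ✗ → not eligible.
Health Insurance — status full-time ✗ (requires part-time) → not eligible.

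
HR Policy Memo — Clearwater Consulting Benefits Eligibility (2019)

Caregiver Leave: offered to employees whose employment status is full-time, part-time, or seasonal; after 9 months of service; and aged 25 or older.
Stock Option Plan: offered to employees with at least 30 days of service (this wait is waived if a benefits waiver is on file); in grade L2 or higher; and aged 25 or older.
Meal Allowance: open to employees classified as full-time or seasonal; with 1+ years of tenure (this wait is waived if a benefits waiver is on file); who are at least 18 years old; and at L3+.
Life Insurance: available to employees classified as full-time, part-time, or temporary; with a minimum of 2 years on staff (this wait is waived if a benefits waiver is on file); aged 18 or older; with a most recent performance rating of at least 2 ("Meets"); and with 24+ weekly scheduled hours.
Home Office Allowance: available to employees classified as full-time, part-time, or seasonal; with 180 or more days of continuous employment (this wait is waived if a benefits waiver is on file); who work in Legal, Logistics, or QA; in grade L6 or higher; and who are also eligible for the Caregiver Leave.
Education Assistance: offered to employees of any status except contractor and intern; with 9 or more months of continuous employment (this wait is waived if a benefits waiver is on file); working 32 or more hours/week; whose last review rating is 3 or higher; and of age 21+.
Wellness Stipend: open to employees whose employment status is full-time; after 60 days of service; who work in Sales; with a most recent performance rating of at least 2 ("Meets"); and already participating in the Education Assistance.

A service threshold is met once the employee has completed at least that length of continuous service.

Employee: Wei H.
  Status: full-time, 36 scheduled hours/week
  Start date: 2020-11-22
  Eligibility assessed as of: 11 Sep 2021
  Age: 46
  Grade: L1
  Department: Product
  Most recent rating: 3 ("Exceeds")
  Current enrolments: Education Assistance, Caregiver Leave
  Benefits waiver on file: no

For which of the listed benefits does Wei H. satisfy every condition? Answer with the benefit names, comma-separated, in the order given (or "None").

Service from 2020-11-22 to 11 Sep 2021: 293 days.
Caregiver Leave — status full-time ✓; service 293 days ≥ 9 months (≈270 days) ✓; age 46 ≥ 25 ✓ → eligible.
Stock Option Plan — no waiver, service 293 days ≥ 30 days ✓; grade L1 < L2 ✗ → not eligible.
Meal Allowance — status full-time ✓; no waiver, service 293 days < 1 year (≈365 days) ✗ → not eligible.
Life Insurance — status full-time ✓; no waiver, service 293 days < 2 years (≈730 days) ✗ → not eligible.
Home Office Allowance — status full-time ✓; no waiver, service 293 days ≥ 180 days ✓; dept Product ✗ → not eligible.
Education Assistance — status full-time ✓ (not excluded); no waiver, service 293 days ≥ 9 months (≈270 days) ✓; 36 hrs/wk ≥ 32 ✓; rating 3 ≥ 3 ✓; age 46 ≥ 21 ✓ → eligible.
Wellness Stipend — status full-time ✓; service 293 days ≥ 60 days ✓; dept Product ✗ → not eligible.

Caregiver Leave, Education Assistance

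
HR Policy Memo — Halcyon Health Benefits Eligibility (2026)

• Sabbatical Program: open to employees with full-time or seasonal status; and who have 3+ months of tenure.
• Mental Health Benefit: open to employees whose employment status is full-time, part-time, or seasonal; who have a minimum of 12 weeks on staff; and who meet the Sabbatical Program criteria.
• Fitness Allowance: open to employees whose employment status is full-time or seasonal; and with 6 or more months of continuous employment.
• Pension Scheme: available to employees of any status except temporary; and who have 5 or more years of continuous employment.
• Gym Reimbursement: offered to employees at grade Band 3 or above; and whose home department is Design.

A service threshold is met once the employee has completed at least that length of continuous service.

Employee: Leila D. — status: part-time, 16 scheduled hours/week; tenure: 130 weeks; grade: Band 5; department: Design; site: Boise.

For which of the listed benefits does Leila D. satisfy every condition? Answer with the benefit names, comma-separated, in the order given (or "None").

Gym Reimbursement

Sabbatical Program — status part-time ✗ (requires full-time or seasonal) → not eligible.
Mental Health Benefit — status part-time ✓; service 130 weeks ≥ 12 weeks ✓; not eligible for Sabbatical Program ✗ → not eligible.
Fitness Allowance — status part-time ✗ (requires full-time or seasonal) → not eligible.
Pension Scheme — status part-time ✓ (not excluded); service 130 weeks < 5 years (≈1825 days) ✗ → not eligible.
Gym Reimbursement — grade Band 5 ≥ Band 3 ✓; dept Design ✓ → eligible.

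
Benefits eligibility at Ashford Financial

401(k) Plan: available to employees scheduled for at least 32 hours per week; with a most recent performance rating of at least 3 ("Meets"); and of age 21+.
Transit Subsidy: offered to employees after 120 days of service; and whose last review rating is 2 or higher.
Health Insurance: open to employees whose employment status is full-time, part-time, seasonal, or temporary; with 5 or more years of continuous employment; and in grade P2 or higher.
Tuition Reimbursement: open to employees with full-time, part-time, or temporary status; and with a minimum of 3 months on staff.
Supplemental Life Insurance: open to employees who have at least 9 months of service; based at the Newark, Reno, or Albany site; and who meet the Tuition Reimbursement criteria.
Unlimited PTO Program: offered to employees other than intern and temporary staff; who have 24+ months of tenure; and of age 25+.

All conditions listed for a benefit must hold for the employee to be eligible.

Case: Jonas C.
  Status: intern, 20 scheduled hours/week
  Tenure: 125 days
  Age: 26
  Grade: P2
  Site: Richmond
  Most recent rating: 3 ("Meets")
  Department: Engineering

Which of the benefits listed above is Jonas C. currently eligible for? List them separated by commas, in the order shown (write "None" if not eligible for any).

Transit Subsidy

401(k) Plan — 20 hrs/wk < 32 ✗ → not eligible.
Transit Subsidy — service 125 days ≥ 120 days ✓; rating 3 ≥ 2 ✓ → eligible.
Health Insurance — status intern ✗ (requires full-time, part-time, seasonal, or temporary) → not eligible.
Tuition Reimbursement — status intern ✗ (requires full-time, part-time, or temporary) → not eligible.
Supplemental Life Insurance — service 125 days < 9 months (≈270 days) ✗ → not eligible.
Unlimited PTO Program — status intern ✗ (excluded) → not eligible.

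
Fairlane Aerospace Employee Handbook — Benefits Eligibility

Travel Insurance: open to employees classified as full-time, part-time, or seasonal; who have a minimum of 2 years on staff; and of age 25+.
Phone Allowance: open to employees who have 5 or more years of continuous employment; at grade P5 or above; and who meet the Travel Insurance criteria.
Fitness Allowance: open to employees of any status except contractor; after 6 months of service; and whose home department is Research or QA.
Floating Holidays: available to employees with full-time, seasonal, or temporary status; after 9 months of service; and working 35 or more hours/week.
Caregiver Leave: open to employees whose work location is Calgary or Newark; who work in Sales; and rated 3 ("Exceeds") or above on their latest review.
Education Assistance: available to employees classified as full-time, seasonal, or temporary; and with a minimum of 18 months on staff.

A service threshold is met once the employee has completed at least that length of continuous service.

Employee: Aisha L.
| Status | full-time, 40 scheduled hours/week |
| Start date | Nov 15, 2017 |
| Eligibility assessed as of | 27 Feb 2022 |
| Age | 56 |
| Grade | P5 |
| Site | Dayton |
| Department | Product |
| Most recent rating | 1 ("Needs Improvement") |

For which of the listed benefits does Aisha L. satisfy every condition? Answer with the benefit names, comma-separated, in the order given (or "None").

Travel Insurance, Floating Holidays, Education Assistance

Service from Nov 15, 2017 to 27 Feb 2022: 1565 days.
Travel Insurance — status full-time ✓; service 1565 days ≥ 2 years (≈730 days) ✓; age 56 ≥ 25 ✓ → eligible.
Phone Allowance — service 1565 days < 5 years (≈1825 days) ✗ → not eligible.
Fitness Allowance — status full-time ✓ (not excluded); service 1565 days ≥ 6 months (≈180 days) ✓; dept Product ✗ → not eligible.
Floating Holidays — status full-time ✓; service 1565 days ≥ 9 months (≈270 days) ✓; 40 hrs/wk ≥ 35 ✓ → eligible.
Caregiver Leave — site Dayton ✗ (not Calgary or Newark) → not eligible.
Education Assistance — status full-time ✓; service 1565 days ≥ 18 months (≈540 days) ✓ → eligible.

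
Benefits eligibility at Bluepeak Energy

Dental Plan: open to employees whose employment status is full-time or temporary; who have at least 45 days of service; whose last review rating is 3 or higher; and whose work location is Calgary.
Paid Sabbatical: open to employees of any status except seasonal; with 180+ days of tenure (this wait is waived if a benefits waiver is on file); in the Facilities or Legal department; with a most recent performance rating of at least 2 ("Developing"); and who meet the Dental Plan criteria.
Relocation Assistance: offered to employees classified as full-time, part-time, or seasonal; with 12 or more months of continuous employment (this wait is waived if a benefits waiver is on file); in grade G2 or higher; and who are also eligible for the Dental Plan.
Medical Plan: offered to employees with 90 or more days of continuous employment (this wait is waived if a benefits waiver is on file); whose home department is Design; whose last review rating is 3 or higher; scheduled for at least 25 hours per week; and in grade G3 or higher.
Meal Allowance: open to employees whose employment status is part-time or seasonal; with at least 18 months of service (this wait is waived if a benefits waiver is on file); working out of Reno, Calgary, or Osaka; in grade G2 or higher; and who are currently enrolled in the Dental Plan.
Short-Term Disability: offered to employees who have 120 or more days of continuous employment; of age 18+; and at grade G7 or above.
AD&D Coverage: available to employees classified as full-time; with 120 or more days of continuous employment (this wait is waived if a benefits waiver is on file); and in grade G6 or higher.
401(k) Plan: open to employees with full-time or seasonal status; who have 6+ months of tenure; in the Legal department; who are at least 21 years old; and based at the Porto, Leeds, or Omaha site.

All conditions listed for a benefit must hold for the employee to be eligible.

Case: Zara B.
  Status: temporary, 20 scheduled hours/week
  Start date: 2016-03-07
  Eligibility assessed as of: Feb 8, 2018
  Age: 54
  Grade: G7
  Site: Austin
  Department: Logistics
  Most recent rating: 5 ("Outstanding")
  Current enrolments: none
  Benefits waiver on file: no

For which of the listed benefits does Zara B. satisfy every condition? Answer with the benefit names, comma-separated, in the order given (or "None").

Service from 2016-03-07 to Feb 8, 2018: 703 days.
Dental Plan — status temporary ✓; service 703 days ≥ 45 days ✓; rating 5 ≥ 3 ✓; site Austin ✗ (not Calgary) → not eligible.
Paid Sabbatical — status temporary ✓ (not excluded); no waiver, service 703 days ≥ 180 days ✓; dept Logistics ✗ → not eligible.
Relocation Assistance — status temporary ✗ (requires full-time, part-time, or seasonal) → not eligible.
Medical Plan — no waiver, service 703 days ≥ 90 days ✓; dept Logistics ✗ → not eligible.
Meal Allowance — status temporary ✗ (requires part-time or seasonal) → not eligible.
Short-Term Disability — service 703 days ≥ 120 days ✓; age 54 ≥ 18 ✓; grade G7 ≥ G7 ✓ → eligible.
AD&D Coverage — status temporary ✗ (requires full-time) → not eligible.
401(k) Plan — status temporary ✗ (requires full-time or seasonal) → not eligible.

Short-Term Disability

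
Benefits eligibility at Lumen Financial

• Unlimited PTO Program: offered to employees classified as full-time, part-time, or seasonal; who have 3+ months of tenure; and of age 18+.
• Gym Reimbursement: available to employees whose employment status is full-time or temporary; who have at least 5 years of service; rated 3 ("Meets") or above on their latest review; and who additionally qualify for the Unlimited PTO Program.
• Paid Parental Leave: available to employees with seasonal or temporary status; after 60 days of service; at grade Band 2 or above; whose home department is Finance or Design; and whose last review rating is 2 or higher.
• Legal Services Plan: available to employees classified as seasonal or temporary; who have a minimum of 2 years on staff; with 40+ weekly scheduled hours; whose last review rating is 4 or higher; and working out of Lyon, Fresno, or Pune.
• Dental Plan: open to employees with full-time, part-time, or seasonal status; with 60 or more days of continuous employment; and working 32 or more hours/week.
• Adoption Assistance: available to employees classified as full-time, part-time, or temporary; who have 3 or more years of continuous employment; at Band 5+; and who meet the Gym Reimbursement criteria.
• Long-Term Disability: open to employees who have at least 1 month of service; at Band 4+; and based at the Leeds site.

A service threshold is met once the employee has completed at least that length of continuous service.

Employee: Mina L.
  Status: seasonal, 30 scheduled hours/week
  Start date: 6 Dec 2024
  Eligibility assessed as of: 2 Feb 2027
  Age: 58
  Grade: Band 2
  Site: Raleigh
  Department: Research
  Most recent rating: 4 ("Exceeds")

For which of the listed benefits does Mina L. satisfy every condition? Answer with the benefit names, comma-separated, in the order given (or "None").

Service from 6 Dec 2024 to 2 Feb 2027: 788 days.
Unlimited PTO Program — status seasonal ✓; service 788 days ≥ 3 months (≈90 days) ✓; age 58 ≥ 18 ✓ → eligible.
Gym Reimbursement — status seasonal ✗ (requires full-time or temporary) → not eligible.
Paid Parental Leave — status seasonal ✓; service 788 days ≥ 60 days ✓; grade Band 2 ≥ Band 2 ✓; dept Research ✗ → not eligible.
Legal Services Plan — status seasonal ✓; service 788 days ≥ 2 years (≈730 days) ✓; 30 hrs/wk < 40 ✗ → not eligible.
Dental Plan — status seasonal ✓; service 788 days ≥ 60 days ✓; 30 hrs/wk < 32 ✗ → not eligible.
Adoption Assistance — status seasonal ✗ (requires full-time, part-time, or temporary) → not eligible.
Long-Term Disability — service 788 days ≥ 1 month (≈30 days) ✓; grade Band 2 < Band 4 ✗ → not eligible.

Unlimited PTO Program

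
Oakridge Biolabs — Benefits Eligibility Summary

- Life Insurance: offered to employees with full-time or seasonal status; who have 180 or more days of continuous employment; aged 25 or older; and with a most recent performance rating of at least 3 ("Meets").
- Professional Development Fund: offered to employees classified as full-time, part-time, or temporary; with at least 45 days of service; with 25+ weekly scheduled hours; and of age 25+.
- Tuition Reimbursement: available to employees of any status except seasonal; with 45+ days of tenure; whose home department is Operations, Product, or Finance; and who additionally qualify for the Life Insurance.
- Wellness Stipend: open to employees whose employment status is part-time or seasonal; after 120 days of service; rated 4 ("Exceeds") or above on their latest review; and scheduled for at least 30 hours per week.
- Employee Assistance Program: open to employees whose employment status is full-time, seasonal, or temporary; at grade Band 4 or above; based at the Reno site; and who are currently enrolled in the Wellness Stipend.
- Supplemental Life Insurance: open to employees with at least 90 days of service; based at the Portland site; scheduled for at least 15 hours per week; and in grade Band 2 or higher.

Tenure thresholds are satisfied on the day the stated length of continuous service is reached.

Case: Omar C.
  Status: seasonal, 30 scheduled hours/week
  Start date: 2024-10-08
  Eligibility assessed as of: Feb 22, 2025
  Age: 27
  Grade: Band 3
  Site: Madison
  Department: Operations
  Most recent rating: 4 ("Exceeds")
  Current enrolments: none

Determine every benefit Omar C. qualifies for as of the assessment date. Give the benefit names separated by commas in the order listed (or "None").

Wellness Stipend

Service from 2024-10-08 to Feb 22, 2025: 137 days.
Life Insurance — status seasonal ✓; service 137 days < 180 days ✗ → not eligible.
Professional Development Fund — status seasonal ✗ (requires full-time, part-time, or temporary) → not eligible.
Tuition Reimbursement — status seasonal ✗ (excluded) → not eligible.
Wellness Stipend — status seasonal ✓; service 137 days ≥ 120 days ✓; rating 4 ≥ 4 ✓; 30 hrs/wk ≥ 30 ✓ → eligible.
Employee Assistance Program — status seasonal ✓; grade Band 3 < Band 4 ✗ → not eligible.
Supplemental Life Insurance — service 137 days ≥ 90 days ✓; site Madison ✗ (not Portland) → not eligible.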